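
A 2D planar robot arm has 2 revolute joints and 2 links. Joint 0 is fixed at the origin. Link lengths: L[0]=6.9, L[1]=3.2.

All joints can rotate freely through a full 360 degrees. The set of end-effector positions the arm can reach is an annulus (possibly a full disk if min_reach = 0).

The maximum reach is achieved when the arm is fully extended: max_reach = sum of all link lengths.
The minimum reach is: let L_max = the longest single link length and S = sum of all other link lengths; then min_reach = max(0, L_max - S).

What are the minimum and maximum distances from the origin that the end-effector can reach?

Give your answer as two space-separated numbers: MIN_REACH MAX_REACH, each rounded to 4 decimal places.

Link lengths: [6.9, 3.2]
max_reach = 6.9 + 3.2 = 10.1
L_max = max([6.9, 3.2]) = 6.9
S (sum of others) = 10.1 - 6.9 = 3.2
min_reach = max(0, 6.9 - 3.2) = max(0, 3.7) = 3.7

Answer: 3.7000 10.1000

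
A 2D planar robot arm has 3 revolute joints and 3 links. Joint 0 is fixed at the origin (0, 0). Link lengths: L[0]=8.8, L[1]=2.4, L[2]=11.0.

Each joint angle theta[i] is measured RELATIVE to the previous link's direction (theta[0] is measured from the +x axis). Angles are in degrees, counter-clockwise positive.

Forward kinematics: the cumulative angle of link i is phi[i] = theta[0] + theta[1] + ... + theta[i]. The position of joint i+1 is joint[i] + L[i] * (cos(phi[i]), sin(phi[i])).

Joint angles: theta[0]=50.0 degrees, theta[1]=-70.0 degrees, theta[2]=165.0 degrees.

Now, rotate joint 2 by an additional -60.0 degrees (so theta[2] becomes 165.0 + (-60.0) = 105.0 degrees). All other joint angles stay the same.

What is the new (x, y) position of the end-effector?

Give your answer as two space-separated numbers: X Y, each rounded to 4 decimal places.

Answer: 8.8705 16.8785

Derivation:
joint[0] = (0.0000, 0.0000)  (base)
link 0: phi[0] = 50 = 50 deg
  cos(50 deg) = 0.6428, sin(50 deg) = 0.7660
  joint[1] = (0.0000, 0.0000) + 8.8 * (0.6428, 0.7660) = (0.0000 + 5.6565, 0.0000 + 6.7412) = (5.6565, 6.7412)
link 1: phi[1] = 50 + -70 = -20 deg
  cos(-20 deg) = 0.9397, sin(-20 deg) = -0.3420
  joint[2] = (5.6565, 6.7412) + 2.4 * (0.9397, -0.3420) = (5.6565 + 2.2553, 6.7412 + -0.8208) = (7.9118, 5.9203)
link 2: phi[2] = 50 + -70 + 105 = 85 deg
  cos(85 deg) = 0.0872, sin(85 deg) = 0.9962
  joint[3] = (7.9118, 5.9203) + 11 * (0.0872, 0.9962) = (7.9118 + 0.9587, 5.9203 + 10.9581) = (8.8705, 16.8785)
End effector: (8.8705, 16.8785)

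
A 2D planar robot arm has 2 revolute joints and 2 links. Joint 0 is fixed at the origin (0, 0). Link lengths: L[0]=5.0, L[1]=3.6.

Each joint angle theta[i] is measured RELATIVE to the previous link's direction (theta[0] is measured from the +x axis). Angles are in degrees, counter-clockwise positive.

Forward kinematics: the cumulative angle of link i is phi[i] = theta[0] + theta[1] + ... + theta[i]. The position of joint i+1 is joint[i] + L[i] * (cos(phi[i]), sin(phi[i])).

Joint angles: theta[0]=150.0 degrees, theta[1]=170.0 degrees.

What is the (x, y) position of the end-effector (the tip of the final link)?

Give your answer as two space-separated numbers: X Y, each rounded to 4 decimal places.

Answer: -1.5724 0.1860

Derivation:
joint[0] = (0.0000, 0.0000)  (base)
link 0: phi[0] = 150 = 150 deg
  cos(150 deg) = -0.8660, sin(150 deg) = 0.5000
  joint[1] = (0.0000, 0.0000) + 5 * (-0.8660, 0.5000) = (0.0000 + -4.3301, 0.0000 + 2.5000) = (-4.3301, 2.5000)
link 1: phi[1] = 150 + 170 = 320 deg
  cos(320 deg) = 0.7660, sin(320 deg) = -0.6428
  joint[2] = (-4.3301, 2.5000) + 3.6 * (0.7660, -0.6428) = (-4.3301 + 2.7578, 2.5000 + -2.3140) = (-1.5724, 0.1860)
End effector: (-1.5724, 0.1860)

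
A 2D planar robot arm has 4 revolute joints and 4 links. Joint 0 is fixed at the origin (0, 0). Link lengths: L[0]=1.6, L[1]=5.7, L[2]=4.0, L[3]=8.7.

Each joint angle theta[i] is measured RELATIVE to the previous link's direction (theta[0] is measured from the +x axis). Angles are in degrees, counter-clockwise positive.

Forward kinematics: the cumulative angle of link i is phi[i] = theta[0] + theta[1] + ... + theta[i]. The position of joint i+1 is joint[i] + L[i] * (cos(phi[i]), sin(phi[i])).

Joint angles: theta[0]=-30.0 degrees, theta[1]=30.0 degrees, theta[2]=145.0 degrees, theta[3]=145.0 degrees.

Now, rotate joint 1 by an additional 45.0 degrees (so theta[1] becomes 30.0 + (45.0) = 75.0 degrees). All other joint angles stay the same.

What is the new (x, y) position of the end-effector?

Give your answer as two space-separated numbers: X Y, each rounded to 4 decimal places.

Answer: 9.3618 -1.1409

Derivation:
joint[0] = (0.0000, 0.0000)  (base)
link 0: phi[0] = -30 = -30 deg
  cos(-30 deg) = 0.8660, sin(-30 deg) = -0.5000
  joint[1] = (0.0000, 0.0000) + 1.6 * (0.8660, -0.5000) = (0.0000 + 1.3856, 0.0000 + -0.8000) = (1.3856, -0.8000)
link 1: phi[1] = -30 + 75 = 45 deg
  cos(45 deg) = 0.7071, sin(45 deg) = 0.7071
  joint[2] = (1.3856, -0.8000) + 5.7 * (0.7071, 0.7071) = (1.3856 + 4.0305, -0.8000 + 4.0305) = (5.4161, 3.2305)
link 2: phi[2] = -30 + 75 + 145 = 190 deg
  cos(190 deg) = -0.9848, sin(190 deg) = -0.1736
  joint[3] = (5.4161, 3.2305) + 4 * (-0.9848, -0.1736) = (5.4161 + -3.9392, 3.2305 + -0.6946) = (1.4769, 2.5359)
link 3: phi[3] = -30 + 75 + 145 + 145 = 335 deg
  cos(335 deg) = 0.9063, sin(335 deg) = -0.4226
  joint[4] = (1.4769, 2.5359) + 8.7 * (0.9063, -0.4226) = (1.4769 + 7.8849, 2.5359 + -3.6768) = (9.3618, -1.1409)
End effector: (9.3618, -1.1409)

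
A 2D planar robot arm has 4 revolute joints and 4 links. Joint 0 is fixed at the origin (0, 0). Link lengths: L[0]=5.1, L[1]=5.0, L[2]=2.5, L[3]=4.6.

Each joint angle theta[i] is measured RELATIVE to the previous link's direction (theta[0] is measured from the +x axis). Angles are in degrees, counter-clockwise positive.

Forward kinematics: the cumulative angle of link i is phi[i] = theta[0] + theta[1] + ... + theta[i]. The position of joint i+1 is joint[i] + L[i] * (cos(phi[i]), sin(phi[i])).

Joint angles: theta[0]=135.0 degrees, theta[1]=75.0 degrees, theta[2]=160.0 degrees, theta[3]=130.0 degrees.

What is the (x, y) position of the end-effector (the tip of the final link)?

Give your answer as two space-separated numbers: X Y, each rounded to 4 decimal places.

Answer: -8.9982 4.4972

Derivation:
joint[0] = (0.0000, 0.0000)  (base)
link 0: phi[0] = 135 = 135 deg
  cos(135 deg) = -0.7071, sin(135 deg) = 0.7071
  joint[1] = (0.0000, 0.0000) + 5.1 * (-0.7071, 0.7071) = (0.0000 + -3.6062, 0.0000 + 3.6062) = (-3.6062, 3.6062)
link 1: phi[1] = 135 + 75 = 210 deg
  cos(210 deg) = -0.8660, sin(210 deg) = -0.5000
  joint[2] = (-3.6062, 3.6062) + 5 * (-0.8660, -0.5000) = (-3.6062 + -4.3301, 3.6062 + -2.5000) = (-7.9364, 1.1062)
link 2: phi[2] = 135 + 75 + 160 = 370 deg
  cos(370 deg) = 0.9848, sin(370 deg) = 0.1736
  joint[3] = (-7.9364, 1.1062) + 2.5 * (0.9848, 0.1736) = (-7.9364 + 2.4620, 1.1062 + 0.4341) = (-5.4744, 1.5404)
link 3: phi[3] = 135 + 75 + 160 + 130 = 500 deg
  cos(500 deg) = -0.7660, sin(500 deg) = 0.6428
  joint[4] = (-5.4744, 1.5404) + 4.6 * (-0.7660, 0.6428) = (-5.4744 + -3.5238, 1.5404 + 2.9568) = (-8.9982, 4.4972)
End effector: (-8.9982, 4.4972)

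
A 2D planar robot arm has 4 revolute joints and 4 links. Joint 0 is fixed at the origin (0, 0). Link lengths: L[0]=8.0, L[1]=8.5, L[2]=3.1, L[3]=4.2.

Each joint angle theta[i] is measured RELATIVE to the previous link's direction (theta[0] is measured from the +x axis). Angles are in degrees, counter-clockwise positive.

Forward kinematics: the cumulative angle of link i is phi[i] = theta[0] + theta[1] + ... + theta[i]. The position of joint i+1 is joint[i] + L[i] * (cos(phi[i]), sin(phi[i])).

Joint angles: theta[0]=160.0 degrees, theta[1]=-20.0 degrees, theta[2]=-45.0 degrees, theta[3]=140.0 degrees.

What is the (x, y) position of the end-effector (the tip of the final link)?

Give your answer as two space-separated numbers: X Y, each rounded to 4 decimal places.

joint[0] = (0.0000, 0.0000)  (base)
link 0: phi[0] = 160 = 160 deg
  cos(160 deg) = -0.9397, sin(160 deg) = 0.3420
  joint[1] = (0.0000, 0.0000) + 8 * (-0.9397, 0.3420) = (0.0000 + -7.5175, 0.0000 + 2.7362) = (-7.5175, 2.7362)
link 1: phi[1] = 160 + -20 = 140 deg
  cos(140 deg) = -0.7660, sin(140 deg) = 0.6428
  joint[2] = (-7.5175, 2.7362) + 8.5 * (-0.7660, 0.6428) = (-7.5175 + -6.5114, 2.7362 + 5.4637) = (-14.0289, 8.1999)
link 2: phi[2] = 160 + -20 + -45 = 95 deg
  cos(95 deg) = -0.0872, sin(95 deg) = 0.9962
  joint[3] = (-14.0289, 8.1999) + 3.1 * (-0.0872, 0.9962) = (-14.0289 + -0.2702, 8.1999 + 3.0882) = (-14.2991, 11.2881)
link 3: phi[3] = 160 + -20 + -45 + 140 = 235 deg
  cos(235 deg) = -0.5736, sin(235 deg) = -0.8192
  joint[4] = (-14.2991, 11.2881) + 4.2 * (-0.5736, -0.8192) = (-14.2991 + -2.4090, 11.2881 + -3.4404) = (-16.7081, 7.8476)
End effector: (-16.7081, 7.8476)

Answer: -16.7081 7.8476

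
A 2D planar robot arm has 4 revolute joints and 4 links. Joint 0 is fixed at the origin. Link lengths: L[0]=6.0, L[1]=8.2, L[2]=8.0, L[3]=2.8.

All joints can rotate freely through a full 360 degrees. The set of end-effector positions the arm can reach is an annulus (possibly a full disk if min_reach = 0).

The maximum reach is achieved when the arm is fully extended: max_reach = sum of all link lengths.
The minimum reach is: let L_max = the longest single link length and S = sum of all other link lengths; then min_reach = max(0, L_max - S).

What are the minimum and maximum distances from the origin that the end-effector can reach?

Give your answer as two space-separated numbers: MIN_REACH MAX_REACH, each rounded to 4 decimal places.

Answer: 0.0000 25.0000

Derivation:
Link lengths: [6.0, 8.2, 8.0, 2.8]
max_reach = 6 + 8.2 + 8 + 2.8 = 25
L_max = max([6.0, 8.2, 8.0, 2.8]) = 8.2
S (sum of others) = 25 - 8.2 = 16.8
min_reach = max(0, 8.2 - 16.8) = max(0, -8.6) = 0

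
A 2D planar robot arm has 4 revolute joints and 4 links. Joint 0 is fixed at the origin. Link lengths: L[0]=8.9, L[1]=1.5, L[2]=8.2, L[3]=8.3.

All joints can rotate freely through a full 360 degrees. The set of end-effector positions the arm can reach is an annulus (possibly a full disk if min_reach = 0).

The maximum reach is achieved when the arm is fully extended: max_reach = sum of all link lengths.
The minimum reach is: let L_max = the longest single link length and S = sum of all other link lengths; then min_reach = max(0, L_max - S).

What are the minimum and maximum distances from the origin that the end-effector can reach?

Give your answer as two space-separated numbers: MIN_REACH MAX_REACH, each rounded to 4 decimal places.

Answer: 0.0000 26.9000

Derivation:
Link lengths: [8.9, 1.5, 8.2, 8.3]
max_reach = 8.9 + 1.5 + 8.2 + 8.3 = 26.9
L_max = max([8.9, 1.5, 8.2, 8.3]) = 8.9
S (sum of others) = 26.9 - 8.9 = 18
min_reach = max(0, 8.9 - 18) = max(0, -9.1) = 0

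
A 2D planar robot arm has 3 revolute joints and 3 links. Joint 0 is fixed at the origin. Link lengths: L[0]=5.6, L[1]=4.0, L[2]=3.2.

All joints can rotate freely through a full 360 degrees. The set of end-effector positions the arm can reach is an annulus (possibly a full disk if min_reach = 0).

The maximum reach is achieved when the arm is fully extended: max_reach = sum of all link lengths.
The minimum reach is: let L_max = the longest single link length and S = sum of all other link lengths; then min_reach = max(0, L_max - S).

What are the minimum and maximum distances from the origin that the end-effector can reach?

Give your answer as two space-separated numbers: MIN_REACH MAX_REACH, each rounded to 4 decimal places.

Link lengths: [5.6, 4.0, 3.2]
max_reach = 5.6 + 4 + 3.2 = 12.8
L_max = max([5.6, 4.0, 3.2]) = 5.6
S (sum of others) = 12.8 - 5.6 = 7.2
min_reach = max(0, 5.6 - 7.2) = max(0, -1.6) = 0

Answer: 0.0000 12.8000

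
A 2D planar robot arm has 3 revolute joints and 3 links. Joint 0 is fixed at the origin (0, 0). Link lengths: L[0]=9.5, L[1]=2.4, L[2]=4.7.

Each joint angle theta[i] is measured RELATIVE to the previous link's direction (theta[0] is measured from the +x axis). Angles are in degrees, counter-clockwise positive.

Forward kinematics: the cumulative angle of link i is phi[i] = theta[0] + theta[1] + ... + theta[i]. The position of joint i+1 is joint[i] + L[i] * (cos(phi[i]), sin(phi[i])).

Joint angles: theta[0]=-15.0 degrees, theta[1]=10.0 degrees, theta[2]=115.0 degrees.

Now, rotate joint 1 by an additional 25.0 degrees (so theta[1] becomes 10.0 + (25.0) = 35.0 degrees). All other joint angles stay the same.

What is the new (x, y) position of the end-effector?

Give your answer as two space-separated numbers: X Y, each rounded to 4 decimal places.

joint[0] = (0.0000, 0.0000)  (base)
link 0: phi[0] = -15 = -15 deg
  cos(-15 deg) = 0.9659, sin(-15 deg) = -0.2588
  joint[1] = (0.0000, 0.0000) + 9.5 * (0.9659, -0.2588) = (0.0000 + 9.1763, 0.0000 + -2.4588) = (9.1763, -2.4588)
link 1: phi[1] = -15 + 35 = 20 deg
  cos(20 deg) = 0.9397, sin(20 deg) = 0.3420
  joint[2] = (9.1763, -2.4588) + 2.4 * (0.9397, 0.3420) = (9.1763 + 2.2553, -2.4588 + 0.8208) = (11.4316, -1.6379)
link 2: phi[2] = -15 + 35 + 115 = 135 deg
  cos(135 deg) = -0.7071, sin(135 deg) = 0.7071
  joint[3] = (11.4316, -1.6379) + 4.7 * (-0.7071, 0.7071) = (11.4316 + -3.3234, -1.6379 + 3.3234) = (8.1082, 1.6855)
End effector: (8.1082, 1.6855)

Answer: 8.1082 1.6855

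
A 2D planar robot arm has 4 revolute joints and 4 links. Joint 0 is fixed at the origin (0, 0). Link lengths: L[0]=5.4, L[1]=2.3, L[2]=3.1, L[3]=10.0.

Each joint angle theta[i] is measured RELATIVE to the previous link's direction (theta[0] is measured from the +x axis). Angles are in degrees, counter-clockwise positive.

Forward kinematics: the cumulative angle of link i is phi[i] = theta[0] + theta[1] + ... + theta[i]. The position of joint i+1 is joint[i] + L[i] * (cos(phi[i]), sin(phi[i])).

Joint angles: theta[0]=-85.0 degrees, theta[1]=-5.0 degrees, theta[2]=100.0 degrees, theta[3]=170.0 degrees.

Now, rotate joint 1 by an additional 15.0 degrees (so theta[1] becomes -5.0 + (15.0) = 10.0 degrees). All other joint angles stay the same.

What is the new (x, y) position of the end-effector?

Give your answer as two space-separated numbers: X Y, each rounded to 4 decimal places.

joint[0] = (0.0000, 0.0000)  (base)
link 0: phi[0] = -85 = -85 deg
  cos(-85 deg) = 0.0872, sin(-85 deg) = -0.9962
  joint[1] = (0.0000, 0.0000) + 5.4 * (0.0872, -0.9962) = (0.0000 + 0.4706, 0.0000 + -5.3795) = (0.4706, -5.3795)
link 1: phi[1] = -85 + 10 = -75 deg
  cos(-75 deg) = 0.2588, sin(-75 deg) = -0.9659
  joint[2] = (0.4706, -5.3795) + 2.3 * (0.2588, -0.9659) = (0.4706 + 0.5953, -5.3795 + -2.2216) = (1.0659, -7.6011)
link 2: phi[2] = -85 + 10 + 100 = 25 deg
  cos(25 deg) = 0.9063, sin(25 deg) = 0.4226
  joint[3] = (1.0659, -7.6011) + 3.1 * (0.9063, 0.4226) = (1.0659 + 2.8096, -7.6011 + 1.3101) = (3.8755, -6.2910)
link 3: phi[3] = -85 + 10 + 100 + 170 = 195 deg
  cos(195 deg) = -0.9659, sin(195 deg) = -0.2588
  joint[4] = (3.8755, -6.2910) + 10 * (-0.9659, -0.2588) = (3.8755 + -9.6593, -6.2910 + -2.5882) = (-5.7838, -8.8792)
End effector: (-5.7838, -8.8792)

Answer: -5.7838 -8.8792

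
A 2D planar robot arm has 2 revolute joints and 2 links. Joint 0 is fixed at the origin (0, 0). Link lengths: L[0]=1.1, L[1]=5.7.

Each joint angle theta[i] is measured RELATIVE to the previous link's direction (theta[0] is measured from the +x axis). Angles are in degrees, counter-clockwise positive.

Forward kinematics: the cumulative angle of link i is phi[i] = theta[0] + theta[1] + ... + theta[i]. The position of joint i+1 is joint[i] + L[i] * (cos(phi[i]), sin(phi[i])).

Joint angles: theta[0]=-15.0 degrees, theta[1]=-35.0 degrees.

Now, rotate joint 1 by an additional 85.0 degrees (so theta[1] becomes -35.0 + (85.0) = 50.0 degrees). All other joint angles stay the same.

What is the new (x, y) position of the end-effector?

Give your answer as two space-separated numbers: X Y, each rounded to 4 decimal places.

Answer: 5.7317 2.9847

Derivation:
joint[0] = (0.0000, 0.0000)  (base)
link 0: phi[0] = -15 = -15 deg
  cos(-15 deg) = 0.9659, sin(-15 deg) = -0.2588
  joint[1] = (0.0000, 0.0000) + 1.1 * (0.9659, -0.2588) = (0.0000 + 1.0625, 0.0000 + -0.2847) = (1.0625, -0.2847)
link 1: phi[1] = -15 + 50 = 35 deg
  cos(35 deg) = 0.8192, sin(35 deg) = 0.5736
  joint[2] = (1.0625, -0.2847) + 5.7 * (0.8192, 0.5736) = (1.0625 + 4.6692, -0.2847 + 3.2694) = (5.7317, 2.9847)
End effector: (5.7317, 2.9847)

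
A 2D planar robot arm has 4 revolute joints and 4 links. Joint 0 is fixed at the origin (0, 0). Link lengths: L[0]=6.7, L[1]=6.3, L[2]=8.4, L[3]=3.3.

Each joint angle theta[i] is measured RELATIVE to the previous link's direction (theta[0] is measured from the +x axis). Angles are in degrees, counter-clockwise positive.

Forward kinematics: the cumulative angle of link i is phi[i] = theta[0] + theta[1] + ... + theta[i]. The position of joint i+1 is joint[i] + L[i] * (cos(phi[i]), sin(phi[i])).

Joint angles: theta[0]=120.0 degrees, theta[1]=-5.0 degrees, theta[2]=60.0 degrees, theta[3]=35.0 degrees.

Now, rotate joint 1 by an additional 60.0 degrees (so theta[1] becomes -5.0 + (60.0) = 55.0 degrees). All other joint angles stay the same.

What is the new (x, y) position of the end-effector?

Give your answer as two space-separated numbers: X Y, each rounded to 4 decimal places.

joint[0] = (0.0000, 0.0000)  (base)
link 0: phi[0] = 120 = 120 deg
  cos(120 deg) = -0.5000, sin(120 deg) = 0.8660
  joint[1] = (0.0000, 0.0000) + 6.7 * (-0.5000, 0.8660) = (0.0000 + -3.3500, 0.0000 + 5.8024) = (-3.3500, 5.8024)
link 1: phi[1] = 120 + 55 = 175 deg
  cos(175 deg) = -0.9962, sin(175 deg) = 0.0872
  joint[2] = (-3.3500, 5.8024) + 6.3 * (-0.9962, 0.0872) = (-3.3500 + -6.2760, 5.8024 + 0.5491) = (-9.6260, 6.3515)
link 2: phi[2] = 120 + 55 + 60 = 235 deg
  cos(235 deg) = -0.5736, sin(235 deg) = -0.8192
  joint[3] = (-9.6260, 6.3515) + 8.4 * (-0.5736, -0.8192) = (-9.6260 + -4.8180, 6.3515 + -6.8809) = (-14.4441, -0.5294)
link 3: phi[3] = 120 + 55 + 60 + 35 = 270 deg
  cos(270 deg) = -0.0000, sin(270 deg) = -1.0000
  joint[4] = (-14.4441, -0.5294) + 3.3 * (-0.0000, -1.0000) = (-14.4441 + -0.0000, -0.5294 + -3.3000) = (-14.4441, -3.8294)
End effector: (-14.4441, -3.8294)

Answer: -14.4441 -3.8294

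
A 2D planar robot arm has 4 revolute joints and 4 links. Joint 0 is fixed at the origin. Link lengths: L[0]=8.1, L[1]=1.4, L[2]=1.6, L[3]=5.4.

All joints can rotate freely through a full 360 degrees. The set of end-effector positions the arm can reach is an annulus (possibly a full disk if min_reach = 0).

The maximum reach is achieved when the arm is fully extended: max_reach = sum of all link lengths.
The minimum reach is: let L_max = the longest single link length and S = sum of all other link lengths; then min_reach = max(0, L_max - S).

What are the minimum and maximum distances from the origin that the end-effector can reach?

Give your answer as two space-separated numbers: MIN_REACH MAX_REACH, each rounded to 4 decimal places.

Answer: 0.0000 16.5000

Derivation:
Link lengths: [8.1, 1.4, 1.6, 5.4]
max_reach = 8.1 + 1.4 + 1.6 + 5.4 = 16.5
L_max = max([8.1, 1.4, 1.6, 5.4]) = 8.1
S (sum of others) = 16.5 - 8.1 = 8.4
min_reach = max(0, 8.1 - 8.4) = max(0, -0.3) = 0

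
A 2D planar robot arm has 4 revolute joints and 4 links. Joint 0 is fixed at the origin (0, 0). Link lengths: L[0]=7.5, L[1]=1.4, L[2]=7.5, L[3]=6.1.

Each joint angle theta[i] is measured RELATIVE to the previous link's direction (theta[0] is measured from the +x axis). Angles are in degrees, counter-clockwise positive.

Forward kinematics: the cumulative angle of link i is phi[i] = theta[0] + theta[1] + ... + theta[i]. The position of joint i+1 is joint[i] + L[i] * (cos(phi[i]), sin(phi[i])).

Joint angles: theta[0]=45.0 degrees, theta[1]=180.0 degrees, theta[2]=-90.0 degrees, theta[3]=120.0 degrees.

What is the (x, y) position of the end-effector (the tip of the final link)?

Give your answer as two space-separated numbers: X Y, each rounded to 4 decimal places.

Answer: -2.5687 3.7245

Derivation:
joint[0] = (0.0000, 0.0000)  (base)
link 0: phi[0] = 45 = 45 deg
  cos(45 deg) = 0.7071, sin(45 deg) = 0.7071
  joint[1] = (0.0000, 0.0000) + 7.5 * (0.7071, 0.7071) = (0.0000 + 5.3033, 0.0000 + 5.3033) = (5.3033, 5.3033)
link 1: phi[1] = 45 + 180 = 225 deg
  cos(225 deg) = -0.7071, sin(225 deg) = -0.7071
  joint[2] = (5.3033, 5.3033) + 1.4 * (-0.7071, -0.7071) = (5.3033 + -0.9899, 5.3033 + -0.9899) = (4.3134, 4.3134)
link 2: phi[2] = 45 + 180 + -90 = 135 deg
  cos(135 deg) = -0.7071, sin(135 deg) = 0.7071
  joint[3] = (4.3134, 4.3134) + 7.5 * (-0.7071, 0.7071) = (4.3134 + -5.3033, 4.3134 + 5.3033) = (-0.9899, 9.6167)
link 3: phi[3] = 45 + 180 + -90 + 120 = 255 deg
  cos(255 deg) = -0.2588, sin(255 deg) = -0.9659
  joint[4] = (-0.9899, 9.6167) + 6.1 * (-0.2588, -0.9659) = (-0.9899 + -1.5788, 9.6167 + -5.8921) = (-2.5687, 3.7245)
End effector: (-2.5687, 3.7245)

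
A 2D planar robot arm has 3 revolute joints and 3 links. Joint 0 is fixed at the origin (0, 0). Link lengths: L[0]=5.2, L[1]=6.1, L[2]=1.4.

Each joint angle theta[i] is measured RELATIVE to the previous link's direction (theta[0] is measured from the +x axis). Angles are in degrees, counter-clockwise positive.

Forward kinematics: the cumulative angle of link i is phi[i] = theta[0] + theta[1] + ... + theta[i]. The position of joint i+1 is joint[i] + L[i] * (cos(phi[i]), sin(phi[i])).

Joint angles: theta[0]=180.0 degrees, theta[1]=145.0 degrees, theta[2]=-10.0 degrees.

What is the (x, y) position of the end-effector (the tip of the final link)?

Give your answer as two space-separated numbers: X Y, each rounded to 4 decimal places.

Answer: 0.7868 -4.4888

Derivation:
joint[0] = (0.0000, 0.0000)  (base)
link 0: phi[0] = 180 = 180 deg
  cos(180 deg) = -1.0000, sin(180 deg) = 0.0000
  joint[1] = (0.0000, 0.0000) + 5.2 * (-1.0000, 0.0000) = (0.0000 + -5.2000, 0.0000 + 0.0000) = (-5.2000, 0.0000)
link 1: phi[1] = 180 + 145 = 325 deg
  cos(325 deg) = 0.8192, sin(325 deg) = -0.5736
  joint[2] = (-5.2000, 0.0000) + 6.1 * (0.8192, -0.5736) = (-5.2000 + 4.9968, 0.0000 + -3.4988) = (-0.2032, -3.4988)
link 2: phi[2] = 180 + 145 + -10 = 315 deg
  cos(315 deg) = 0.7071, sin(315 deg) = -0.7071
  joint[3] = (-0.2032, -3.4988) + 1.4 * (0.7071, -0.7071) = (-0.2032 + 0.9899, -3.4988 + -0.9899) = (0.7868, -4.4888)
End effector: (0.7868, -4.4888)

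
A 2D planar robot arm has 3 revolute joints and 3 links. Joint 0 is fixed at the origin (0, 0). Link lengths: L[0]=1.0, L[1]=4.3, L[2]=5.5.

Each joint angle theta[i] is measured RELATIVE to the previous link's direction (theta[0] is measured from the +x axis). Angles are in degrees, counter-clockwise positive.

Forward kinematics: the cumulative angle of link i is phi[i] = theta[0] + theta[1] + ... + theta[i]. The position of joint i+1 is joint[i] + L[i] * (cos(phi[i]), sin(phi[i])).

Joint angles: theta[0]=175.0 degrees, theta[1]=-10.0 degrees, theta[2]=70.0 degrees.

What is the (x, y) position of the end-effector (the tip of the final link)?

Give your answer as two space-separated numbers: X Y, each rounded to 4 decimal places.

Answer: -8.3043 -3.3053

Derivation:
joint[0] = (0.0000, 0.0000)  (base)
link 0: phi[0] = 175 = 175 deg
  cos(175 deg) = -0.9962, sin(175 deg) = 0.0872
  joint[1] = (0.0000, 0.0000) + 1 * (-0.9962, 0.0872) = (0.0000 + -0.9962, 0.0000 + 0.0872) = (-0.9962, 0.0872)
link 1: phi[1] = 175 + -10 = 165 deg
  cos(165 deg) = -0.9659, sin(165 deg) = 0.2588
  joint[2] = (-0.9962, 0.0872) + 4.3 * (-0.9659, 0.2588) = (-0.9962 + -4.1535, 0.0872 + 1.1129) = (-5.1497, 1.2001)
link 2: phi[2] = 175 + -10 + 70 = 235 deg
  cos(235 deg) = -0.5736, sin(235 deg) = -0.8192
  joint[3] = (-5.1497, 1.2001) + 5.5 * (-0.5736, -0.8192) = (-5.1497 + -3.1547, 1.2001 + -4.5053) = (-8.3043, -3.3053)
End effector: (-8.3043, -3.3053)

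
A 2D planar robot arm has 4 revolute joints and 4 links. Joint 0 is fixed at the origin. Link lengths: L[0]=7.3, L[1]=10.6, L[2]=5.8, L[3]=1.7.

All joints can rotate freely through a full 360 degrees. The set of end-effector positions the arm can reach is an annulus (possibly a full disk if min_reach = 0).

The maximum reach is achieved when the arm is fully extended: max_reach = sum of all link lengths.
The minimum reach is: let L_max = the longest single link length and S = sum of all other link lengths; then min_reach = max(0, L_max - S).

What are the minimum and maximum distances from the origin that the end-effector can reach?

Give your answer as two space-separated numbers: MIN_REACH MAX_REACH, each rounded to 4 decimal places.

Answer: 0.0000 25.4000

Derivation:
Link lengths: [7.3, 10.6, 5.8, 1.7]
max_reach = 7.3 + 10.6 + 5.8 + 1.7 = 25.4
L_max = max([7.3, 10.6, 5.8, 1.7]) = 10.6
S (sum of others) = 25.4 - 10.6 = 14.8
min_reach = max(0, 10.6 - 14.8) = max(0, -4.2) = 0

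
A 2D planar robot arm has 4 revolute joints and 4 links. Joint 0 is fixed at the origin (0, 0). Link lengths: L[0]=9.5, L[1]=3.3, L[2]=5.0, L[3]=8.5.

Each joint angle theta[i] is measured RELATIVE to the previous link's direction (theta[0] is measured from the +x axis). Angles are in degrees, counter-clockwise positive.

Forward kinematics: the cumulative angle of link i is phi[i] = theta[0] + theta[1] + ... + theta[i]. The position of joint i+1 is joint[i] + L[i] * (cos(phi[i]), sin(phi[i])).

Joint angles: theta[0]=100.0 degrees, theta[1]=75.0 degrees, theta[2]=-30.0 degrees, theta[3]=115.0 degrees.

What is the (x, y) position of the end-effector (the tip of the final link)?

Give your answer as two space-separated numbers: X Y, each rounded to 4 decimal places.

Answer: -10.5089 4.1403

Derivation:
joint[0] = (0.0000, 0.0000)  (base)
link 0: phi[0] = 100 = 100 deg
  cos(100 deg) = -0.1736, sin(100 deg) = 0.9848
  joint[1] = (0.0000, 0.0000) + 9.5 * (-0.1736, 0.9848) = (0.0000 + -1.6497, 0.0000 + 9.3557) = (-1.6497, 9.3557)
link 1: phi[1] = 100 + 75 = 175 deg
  cos(175 deg) = -0.9962, sin(175 deg) = 0.0872
  joint[2] = (-1.6497, 9.3557) + 3.3 * (-0.9962, 0.0872) = (-1.6497 + -3.2874, 9.3557 + 0.2876) = (-4.9371, 9.6433)
link 2: phi[2] = 100 + 75 + -30 = 145 deg
  cos(145 deg) = -0.8192, sin(145 deg) = 0.5736
  joint[3] = (-4.9371, 9.6433) + 5 * (-0.8192, 0.5736) = (-4.9371 + -4.0958, 9.6433 + 2.8679) = (-9.0329, 12.5112)
link 3: phi[3] = 100 + 75 + -30 + 115 = 260 deg
  cos(260 deg) = -0.1736, sin(260 deg) = -0.9848
  joint[4] = (-9.0329, 12.5112) + 8.5 * (-0.1736, -0.9848) = (-9.0329 + -1.4760, 12.5112 + -8.3709) = (-10.5089, 4.1403)
End effector: (-10.5089, 4.1403)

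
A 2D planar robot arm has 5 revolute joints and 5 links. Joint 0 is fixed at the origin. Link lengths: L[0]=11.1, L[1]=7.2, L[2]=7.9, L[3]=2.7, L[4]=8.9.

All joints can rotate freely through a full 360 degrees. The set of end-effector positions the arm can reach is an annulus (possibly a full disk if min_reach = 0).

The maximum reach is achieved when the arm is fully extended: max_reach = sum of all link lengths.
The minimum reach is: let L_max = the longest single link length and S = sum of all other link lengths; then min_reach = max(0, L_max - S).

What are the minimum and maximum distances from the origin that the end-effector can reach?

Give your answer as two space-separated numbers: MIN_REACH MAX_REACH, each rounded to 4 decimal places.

Answer: 0.0000 37.8000

Derivation:
Link lengths: [11.1, 7.2, 7.9, 2.7, 8.9]
max_reach = 11.1 + 7.2 + 7.9 + 2.7 + 8.9 = 37.8
L_max = max([11.1, 7.2, 7.9, 2.7, 8.9]) = 11.1
S (sum of others) = 37.8 - 11.1 = 26.7
min_reach = max(0, 11.1 - 26.7) = max(0, -15.6) = 0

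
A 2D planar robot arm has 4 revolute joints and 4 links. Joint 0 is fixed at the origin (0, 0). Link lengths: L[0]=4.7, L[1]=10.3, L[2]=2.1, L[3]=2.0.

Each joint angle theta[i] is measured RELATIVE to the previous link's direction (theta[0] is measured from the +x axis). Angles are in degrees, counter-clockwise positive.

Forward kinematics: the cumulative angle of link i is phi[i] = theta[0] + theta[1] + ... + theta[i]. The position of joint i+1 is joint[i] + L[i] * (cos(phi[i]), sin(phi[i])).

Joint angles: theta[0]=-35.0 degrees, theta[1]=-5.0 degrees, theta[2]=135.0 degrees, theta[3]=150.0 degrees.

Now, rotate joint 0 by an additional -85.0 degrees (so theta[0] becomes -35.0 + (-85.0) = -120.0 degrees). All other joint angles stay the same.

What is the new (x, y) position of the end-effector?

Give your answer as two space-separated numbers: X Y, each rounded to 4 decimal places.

Answer: -8.0691 -11.4589

Derivation:
joint[0] = (0.0000, 0.0000)  (base)
link 0: phi[0] = -120 = -120 deg
  cos(-120 deg) = -0.5000, sin(-120 deg) = -0.8660
  joint[1] = (0.0000, 0.0000) + 4.7 * (-0.5000, -0.8660) = (0.0000 + -2.3500, 0.0000 + -4.0703) = (-2.3500, -4.0703)
link 1: phi[1] = -120 + -5 = -125 deg
  cos(-125 deg) = -0.5736, sin(-125 deg) = -0.8192
  joint[2] = (-2.3500, -4.0703) + 10.3 * (-0.5736, -0.8192) = (-2.3500 + -5.9078, -4.0703 + -8.4373) = (-8.2578, -12.5076)
link 2: phi[2] = -120 + -5 + 135 = 10 deg
  cos(10 deg) = 0.9848, sin(10 deg) = 0.1736
  joint[3] = (-8.2578, -12.5076) + 2.1 * (0.9848, 0.1736) = (-8.2578 + 2.0681, -12.5076 + 0.3647) = (-6.1897, -12.1429)
link 3: phi[3] = -120 + -5 + 135 + 150 = 160 deg
  cos(160 deg) = -0.9397, sin(160 deg) = 0.3420
  joint[4] = (-6.1897, -12.1429) + 2 * (-0.9397, 0.3420) = (-6.1897 + -1.8794, -12.1429 + 0.6840) = (-8.0691, -11.4589)
End effector: (-8.0691, -11.4589)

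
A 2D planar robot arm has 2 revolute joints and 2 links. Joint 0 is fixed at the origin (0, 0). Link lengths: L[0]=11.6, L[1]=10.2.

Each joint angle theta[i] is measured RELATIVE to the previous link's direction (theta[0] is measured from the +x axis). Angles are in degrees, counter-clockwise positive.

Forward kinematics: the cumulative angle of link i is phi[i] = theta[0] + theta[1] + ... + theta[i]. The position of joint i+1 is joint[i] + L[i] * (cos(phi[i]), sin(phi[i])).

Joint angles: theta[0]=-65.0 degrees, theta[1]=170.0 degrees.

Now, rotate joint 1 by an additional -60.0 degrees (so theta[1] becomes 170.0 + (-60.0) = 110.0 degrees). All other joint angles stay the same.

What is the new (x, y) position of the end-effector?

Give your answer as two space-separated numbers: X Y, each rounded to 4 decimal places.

joint[0] = (0.0000, 0.0000)  (base)
link 0: phi[0] = -65 = -65 deg
  cos(-65 deg) = 0.4226, sin(-65 deg) = -0.9063
  joint[1] = (0.0000, 0.0000) + 11.6 * (0.4226, -0.9063) = (0.0000 + 4.9024, 0.0000 + -10.5132) = (4.9024, -10.5132)
link 1: phi[1] = -65 + 110 = 45 deg
  cos(45 deg) = 0.7071, sin(45 deg) = 0.7071
  joint[2] = (4.9024, -10.5132) + 10.2 * (0.7071, 0.7071) = (4.9024 + 7.2125, -10.5132 + 7.2125) = (12.1149, -3.3007)
End effector: (12.1149, -3.3007)

Answer: 12.1149 -3.3007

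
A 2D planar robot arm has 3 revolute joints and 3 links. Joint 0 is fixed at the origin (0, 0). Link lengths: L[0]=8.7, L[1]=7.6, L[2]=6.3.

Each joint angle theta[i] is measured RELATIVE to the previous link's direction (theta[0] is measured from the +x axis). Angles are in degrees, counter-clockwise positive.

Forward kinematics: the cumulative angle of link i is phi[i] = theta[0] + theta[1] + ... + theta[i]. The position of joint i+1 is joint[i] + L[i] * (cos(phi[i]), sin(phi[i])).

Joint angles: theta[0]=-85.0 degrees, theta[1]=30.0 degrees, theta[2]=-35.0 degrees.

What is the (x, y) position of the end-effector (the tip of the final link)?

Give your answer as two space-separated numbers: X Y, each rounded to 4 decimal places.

Answer: 5.1174 -21.1924

Derivation:
joint[0] = (0.0000, 0.0000)  (base)
link 0: phi[0] = -85 = -85 deg
  cos(-85 deg) = 0.0872, sin(-85 deg) = -0.9962
  joint[1] = (0.0000, 0.0000) + 8.7 * (0.0872, -0.9962) = (0.0000 + 0.7583, 0.0000 + -8.6669) = (0.7583, -8.6669)
link 1: phi[1] = -85 + 30 = -55 deg
  cos(-55 deg) = 0.5736, sin(-55 deg) = -0.8192
  joint[2] = (0.7583, -8.6669) + 7.6 * (0.5736, -0.8192) = (0.7583 + 4.3592, -8.6669 + -6.2256) = (5.1174, -14.8924)
link 2: phi[2] = -85 + 30 + -35 = -90 deg
  cos(-90 deg) = 0.0000, sin(-90 deg) = -1.0000
  joint[3] = (5.1174, -14.8924) + 6.3 * (0.0000, -1.0000) = (5.1174 + 0.0000, -14.8924 + -6.3000) = (5.1174, -21.1924)
End effector: (5.1174, -21.1924)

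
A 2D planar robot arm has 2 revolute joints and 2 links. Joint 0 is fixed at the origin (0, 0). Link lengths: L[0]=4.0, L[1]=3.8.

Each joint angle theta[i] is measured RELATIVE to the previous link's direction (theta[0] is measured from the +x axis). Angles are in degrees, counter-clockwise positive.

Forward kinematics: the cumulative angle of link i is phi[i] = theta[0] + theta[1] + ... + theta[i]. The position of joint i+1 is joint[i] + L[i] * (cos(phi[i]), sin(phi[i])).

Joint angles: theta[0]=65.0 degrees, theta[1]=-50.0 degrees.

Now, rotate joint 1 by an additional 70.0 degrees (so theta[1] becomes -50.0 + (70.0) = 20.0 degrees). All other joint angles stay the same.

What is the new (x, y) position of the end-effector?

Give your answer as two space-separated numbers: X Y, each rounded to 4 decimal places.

Answer: 2.0217 7.4108

Derivation:
joint[0] = (0.0000, 0.0000)  (base)
link 0: phi[0] = 65 = 65 deg
  cos(65 deg) = 0.4226, sin(65 deg) = 0.9063
  joint[1] = (0.0000, 0.0000) + 4 * (0.4226, 0.9063) = (0.0000 + 1.6905, 0.0000 + 3.6252) = (1.6905, 3.6252)
link 1: phi[1] = 65 + 20 = 85 deg
  cos(85 deg) = 0.0872, sin(85 deg) = 0.9962
  joint[2] = (1.6905, 3.6252) + 3.8 * (0.0872, 0.9962) = (1.6905 + 0.3312, 3.6252 + 3.7855) = (2.0217, 7.4108)
End effector: (2.0217, 7.4108)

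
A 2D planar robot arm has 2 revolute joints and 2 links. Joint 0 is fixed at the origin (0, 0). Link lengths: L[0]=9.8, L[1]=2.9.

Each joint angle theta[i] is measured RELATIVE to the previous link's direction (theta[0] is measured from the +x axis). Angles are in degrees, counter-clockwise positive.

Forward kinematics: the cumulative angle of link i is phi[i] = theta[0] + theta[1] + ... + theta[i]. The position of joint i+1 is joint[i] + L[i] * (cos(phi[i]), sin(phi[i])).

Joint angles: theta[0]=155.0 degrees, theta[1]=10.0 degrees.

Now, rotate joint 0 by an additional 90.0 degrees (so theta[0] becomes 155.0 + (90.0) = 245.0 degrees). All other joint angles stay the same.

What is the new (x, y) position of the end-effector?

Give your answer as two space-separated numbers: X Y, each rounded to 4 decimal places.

joint[0] = (0.0000, 0.0000)  (base)
link 0: phi[0] = 245 = 245 deg
  cos(245 deg) = -0.4226, sin(245 deg) = -0.9063
  joint[1] = (0.0000, 0.0000) + 9.8 * (-0.4226, -0.9063) = (0.0000 + -4.1417, 0.0000 + -8.8818) = (-4.1417, -8.8818)
link 1: phi[1] = 245 + 10 = 255 deg
  cos(255 deg) = -0.2588, sin(255 deg) = -0.9659
  joint[2] = (-4.1417, -8.8818) + 2.9 * (-0.2588, -0.9659) = (-4.1417 + -0.7506, -8.8818 + -2.8012) = (-4.8922, -11.6830)
End effector: (-4.8922, -11.6830)

Answer: -4.8922 -11.6830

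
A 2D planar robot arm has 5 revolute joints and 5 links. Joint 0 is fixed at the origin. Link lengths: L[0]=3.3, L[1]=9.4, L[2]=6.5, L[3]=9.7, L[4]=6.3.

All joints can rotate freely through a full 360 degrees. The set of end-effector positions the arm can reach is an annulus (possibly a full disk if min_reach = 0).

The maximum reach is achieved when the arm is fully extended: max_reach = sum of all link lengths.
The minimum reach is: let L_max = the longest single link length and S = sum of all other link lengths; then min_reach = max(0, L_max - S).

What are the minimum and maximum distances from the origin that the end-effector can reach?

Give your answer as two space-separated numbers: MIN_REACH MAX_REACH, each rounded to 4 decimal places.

Answer: 0.0000 35.2000

Derivation:
Link lengths: [3.3, 9.4, 6.5, 9.7, 6.3]
max_reach = 3.3 + 9.4 + 6.5 + 9.7 + 6.3 = 35.2
L_max = max([3.3, 9.4, 6.5, 9.7, 6.3]) = 9.7
S (sum of others) = 35.2 - 9.7 = 25.5
min_reach = max(0, 9.7 - 25.5) = max(0, -15.8) = 0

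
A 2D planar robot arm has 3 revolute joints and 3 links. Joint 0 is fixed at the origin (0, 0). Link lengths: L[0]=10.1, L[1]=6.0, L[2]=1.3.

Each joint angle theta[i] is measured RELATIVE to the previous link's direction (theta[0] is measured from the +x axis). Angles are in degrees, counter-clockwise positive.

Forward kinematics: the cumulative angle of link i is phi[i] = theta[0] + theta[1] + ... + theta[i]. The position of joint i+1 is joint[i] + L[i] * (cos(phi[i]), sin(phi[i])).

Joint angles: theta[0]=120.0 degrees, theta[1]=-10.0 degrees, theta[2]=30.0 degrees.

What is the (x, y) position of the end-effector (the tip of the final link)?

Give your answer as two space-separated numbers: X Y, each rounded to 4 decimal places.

joint[0] = (0.0000, 0.0000)  (base)
link 0: phi[0] = 120 = 120 deg
  cos(120 deg) = -0.5000, sin(120 deg) = 0.8660
  joint[1] = (0.0000, 0.0000) + 10.1 * (-0.5000, 0.8660) = (0.0000 + -5.0500, 0.0000 + 8.7469) = (-5.0500, 8.7469)
link 1: phi[1] = 120 + -10 = 110 deg
  cos(110 deg) = -0.3420, sin(110 deg) = 0.9397
  joint[2] = (-5.0500, 8.7469) + 6 * (-0.3420, 0.9397) = (-5.0500 + -2.0521, 8.7469 + 5.6382) = (-7.1021, 14.3850)
link 2: phi[2] = 120 + -10 + 30 = 140 deg
  cos(140 deg) = -0.7660, sin(140 deg) = 0.6428
  joint[3] = (-7.1021, 14.3850) + 1.3 * (-0.7660, 0.6428) = (-7.1021 + -0.9959, 14.3850 + 0.8356) = (-8.0980, 15.2206)
End effector: (-8.0980, 15.2206)

Answer: -8.0980 15.2206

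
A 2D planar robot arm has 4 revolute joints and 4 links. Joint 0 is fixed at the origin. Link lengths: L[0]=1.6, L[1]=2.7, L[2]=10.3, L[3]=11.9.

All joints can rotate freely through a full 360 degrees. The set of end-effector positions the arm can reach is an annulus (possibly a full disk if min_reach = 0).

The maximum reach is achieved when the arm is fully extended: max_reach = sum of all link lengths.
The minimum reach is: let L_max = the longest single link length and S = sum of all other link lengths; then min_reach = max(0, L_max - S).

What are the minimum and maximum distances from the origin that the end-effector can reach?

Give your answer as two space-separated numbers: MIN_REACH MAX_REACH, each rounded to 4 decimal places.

Link lengths: [1.6, 2.7, 10.3, 11.9]
max_reach = 1.6 + 2.7 + 10.3 + 11.9 = 26.5
L_max = max([1.6, 2.7, 10.3, 11.9]) = 11.9
S (sum of others) = 26.5 - 11.9 = 14.6
min_reach = max(0, 11.9 - 14.6) = max(0, -2.7) = 0

Answer: 0.0000 26.5000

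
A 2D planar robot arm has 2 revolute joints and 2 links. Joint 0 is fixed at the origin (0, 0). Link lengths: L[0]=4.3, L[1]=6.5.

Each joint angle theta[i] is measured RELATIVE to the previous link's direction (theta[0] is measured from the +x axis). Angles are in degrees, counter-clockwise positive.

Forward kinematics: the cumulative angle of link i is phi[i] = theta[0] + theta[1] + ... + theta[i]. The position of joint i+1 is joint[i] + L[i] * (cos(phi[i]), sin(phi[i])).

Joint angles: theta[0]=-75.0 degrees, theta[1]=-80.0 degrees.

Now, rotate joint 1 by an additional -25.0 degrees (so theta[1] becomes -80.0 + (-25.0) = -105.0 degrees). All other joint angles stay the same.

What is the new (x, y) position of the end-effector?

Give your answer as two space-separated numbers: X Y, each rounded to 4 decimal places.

joint[0] = (0.0000, 0.0000)  (base)
link 0: phi[0] = -75 = -75 deg
  cos(-75 deg) = 0.2588, sin(-75 deg) = -0.9659
  joint[1] = (0.0000, 0.0000) + 4.3 * (0.2588, -0.9659) = (0.0000 + 1.1129, 0.0000 + -4.1535) = (1.1129, -4.1535)
link 1: phi[1] = -75 + -105 = -180 deg
  cos(-180 deg) = -1.0000, sin(-180 deg) = -0.0000
  joint[2] = (1.1129, -4.1535) + 6.5 * (-1.0000, -0.0000) = (1.1129 + -6.5000, -4.1535 + -0.0000) = (-5.3871, -4.1535)
End effector: (-5.3871, -4.1535)

Answer: -5.3871 -4.1535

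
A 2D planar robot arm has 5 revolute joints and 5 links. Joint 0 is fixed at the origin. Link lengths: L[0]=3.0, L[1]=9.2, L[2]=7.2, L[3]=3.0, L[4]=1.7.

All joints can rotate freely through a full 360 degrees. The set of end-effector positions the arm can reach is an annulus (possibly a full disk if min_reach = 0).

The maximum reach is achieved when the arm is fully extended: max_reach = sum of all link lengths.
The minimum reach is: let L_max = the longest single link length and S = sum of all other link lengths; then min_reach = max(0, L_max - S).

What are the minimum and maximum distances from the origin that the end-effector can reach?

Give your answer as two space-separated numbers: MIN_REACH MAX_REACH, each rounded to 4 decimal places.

Link lengths: [3.0, 9.2, 7.2, 3.0, 1.7]
max_reach = 3 + 9.2 + 7.2 + 3 + 1.7 = 24.1
L_max = max([3.0, 9.2, 7.2, 3.0, 1.7]) = 9.2
S (sum of others) = 24.1 - 9.2 = 14.9
min_reach = max(0, 9.2 - 14.9) = max(0, -5.7) = 0

Answer: 0.0000 24.1000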